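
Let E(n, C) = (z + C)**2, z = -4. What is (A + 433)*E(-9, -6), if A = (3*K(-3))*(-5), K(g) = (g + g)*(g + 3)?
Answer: 43300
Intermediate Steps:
E(n, C) = (-4 + C)**2
K(g) = 2*g*(3 + g) (K(g) = (2*g)*(3 + g) = 2*g*(3 + g))
A = 0 (A = (3*(2*(-3)*(3 - 3)))*(-5) = (3*(2*(-3)*0))*(-5) = (3*0)*(-5) = 0*(-5) = 0)
(A + 433)*E(-9, -6) = (0 + 433)*(-4 - 6)**2 = 433*(-10)**2 = 433*100 = 43300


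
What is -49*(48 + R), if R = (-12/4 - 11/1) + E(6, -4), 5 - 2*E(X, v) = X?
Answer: -3283/2 ≈ -1641.5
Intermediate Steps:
E(X, v) = 5/2 - X/2
R = -29/2 (R = (-12/4 - 11/1) + (5/2 - ½*6) = (-12*¼ - 11*1) + (5/2 - 3) = (-3 - 11) - ½ = -14 - ½ = -29/2 ≈ -14.500)
-49*(48 + R) = -49*(48 - 29/2) = -49*67/2 = -3283/2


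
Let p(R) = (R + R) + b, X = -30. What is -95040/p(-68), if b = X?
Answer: 47520/83 ≈ 572.53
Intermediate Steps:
b = -30
p(R) = -30 + 2*R (p(R) = (R + R) - 30 = 2*R - 30 = -30 + 2*R)
-95040/p(-68) = -95040/(-30 + 2*(-68)) = -95040/(-30 - 136) = -95040/(-166) = -95040*(-1/166) = 47520/83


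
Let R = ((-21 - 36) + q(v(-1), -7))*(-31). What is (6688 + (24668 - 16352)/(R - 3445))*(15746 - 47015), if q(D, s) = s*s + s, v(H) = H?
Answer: -155734660389/745 ≈ -2.0904e+8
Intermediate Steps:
q(D, s) = s + s**2 (q(D, s) = s**2 + s = s + s**2)
R = 465 (R = ((-21 - 36) - 7*(1 - 7))*(-31) = (-57 - 7*(-6))*(-31) = (-57 + 42)*(-31) = -15*(-31) = 465)
(6688 + (24668 - 16352)/(R - 3445))*(15746 - 47015) = (6688 + (24668 - 16352)/(465 - 3445))*(15746 - 47015) = (6688 + 8316/(-2980))*(-31269) = (6688 + 8316*(-1/2980))*(-31269) = (6688 - 2079/745)*(-31269) = (4980481/745)*(-31269) = -155734660389/745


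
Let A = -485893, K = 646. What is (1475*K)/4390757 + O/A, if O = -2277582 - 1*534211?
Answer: 12808882942351/2133438091001 ≈ 6.0039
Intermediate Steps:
O = -2811793 (O = -2277582 - 534211 = -2811793)
(1475*K)/4390757 + O/A = (1475*646)/4390757 - 2811793/(-485893) = 952850*(1/4390757) - 2811793*(-1/485893) = 952850/4390757 + 2811793/485893 = 12808882942351/2133438091001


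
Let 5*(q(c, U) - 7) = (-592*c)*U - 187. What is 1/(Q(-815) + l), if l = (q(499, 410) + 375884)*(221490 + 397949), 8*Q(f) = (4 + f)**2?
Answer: -40/590885396033539 ≈ -6.7695e-14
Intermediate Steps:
Q(f) = (4 + f)**2/8
q(c, U) = -152/5 - 592*U*c/5 (q(c, U) = 7 + ((-592*c)*U - 187)/5 = 7 + (-592*U*c - 187)/5 = 7 + (-187 - 592*U*c)/5 = 7 + (-187/5 - 592*U*c/5) = -152/5 - 592*U*c/5)
l = -73860674915268/5 (l = ((-152/5 - 592/5*410*499) + 375884)*(221490 + 397949) = ((-152/5 - 24223456) + 375884)*619439 = (-121117432/5 + 375884)*619439 = -119238012/5*619439 = -73860674915268/5 ≈ -1.4772e+13)
1/(Q(-815) + l) = 1/((4 - 815)**2/8 - 73860674915268/5) = 1/((1/8)*(-811)**2 - 73860674915268/5) = 1/((1/8)*657721 - 73860674915268/5) = 1/(657721/8 - 73860674915268/5) = 1/(-590885396033539/40) = -40/590885396033539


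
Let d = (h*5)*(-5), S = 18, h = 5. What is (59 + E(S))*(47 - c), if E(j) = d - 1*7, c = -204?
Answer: -18323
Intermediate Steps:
d = -125 (d = (5*5)*(-5) = 25*(-5) = -125)
E(j) = -132 (E(j) = -125 - 1*7 = -125 - 7 = -132)
(59 + E(S))*(47 - c) = (59 - 132)*(47 - 1*(-204)) = -73*(47 + 204) = -73*251 = -18323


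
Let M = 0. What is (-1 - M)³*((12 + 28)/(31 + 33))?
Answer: -5/8 ≈ -0.62500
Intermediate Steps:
(-1 - M)³*((12 + 28)/(31 + 33)) = (-1 - 1*0)³*((12 + 28)/(31 + 33)) = (-1 + 0)³*(40/64) = (-1)³*(40*(1/64)) = -1*5/8 = -5/8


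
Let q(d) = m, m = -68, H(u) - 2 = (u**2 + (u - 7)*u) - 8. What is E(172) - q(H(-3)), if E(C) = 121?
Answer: 189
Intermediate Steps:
H(u) = -6 + u**2 + u*(-7 + u) (H(u) = 2 + ((u**2 + (u - 7)*u) - 8) = 2 + ((u**2 + (-7 + u)*u) - 8) = 2 + ((u**2 + u*(-7 + u)) - 8) = 2 + (-8 + u**2 + u*(-7 + u)) = -6 + u**2 + u*(-7 + u))
q(d) = -68
E(172) - q(H(-3)) = 121 - 1*(-68) = 121 + 68 = 189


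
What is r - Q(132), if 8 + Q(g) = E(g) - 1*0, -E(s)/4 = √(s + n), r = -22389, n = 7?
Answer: -22381 + 4*√139 ≈ -22334.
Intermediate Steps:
E(s) = -4*√(7 + s) (E(s) = -4*√(s + 7) = -4*√(7 + s))
Q(g) = -8 - 4*√(7 + g) (Q(g) = -8 + (-4*√(7 + g) - 1*0) = -8 + (-4*√(7 + g) + 0) = -8 - 4*√(7 + g))
r - Q(132) = -22389 - (-8 - 4*√(7 + 132)) = -22389 - (-8 - 4*√139) = -22389 + (8 + 4*√139) = -22381 + 4*√139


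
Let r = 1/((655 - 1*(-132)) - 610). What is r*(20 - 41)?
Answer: -7/59 ≈ -0.11864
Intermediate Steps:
r = 1/177 (r = 1/((655 + 132) - 610) = 1/(787 - 610) = 1/177 ≈ 0.0056497)
r*(20 - 41) = (20 - 41)/177 = (1/177)*(-21) = -7/59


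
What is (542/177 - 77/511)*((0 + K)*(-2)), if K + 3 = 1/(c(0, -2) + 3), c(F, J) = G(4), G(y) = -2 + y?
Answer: 1053332/64605 ≈ 16.304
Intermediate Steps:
c(F, J) = 2 (c(F, J) = -2 + 4 = 2)
K = -14/5 (K = -3 + 1/(2 + 3) = -3 + 1/5 = -3 + ⅕ = -14/5 ≈ -2.8000)
(542/177 - 77/511)*((0 + K)*(-2)) = (542/177 - 77/511)*((0 - 14/5)*(-2)) = (542*(1/177) - 77*1/511)*(-14/5*(-2)) = (542/177 - 11/73)*(28/5) = (37619/12921)*(28/5) = 1053332/64605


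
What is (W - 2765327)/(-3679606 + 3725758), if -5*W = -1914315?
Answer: -297808/5769 ≈ -51.622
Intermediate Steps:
W = 382863 (W = -⅕*(-1914315) = 382863)
(W - 2765327)/(-3679606 + 3725758) = (382863 - 2765327)/(-3679606 + 3725758) = -2382464/46152 = -2382464*1/46152 = -297808/5769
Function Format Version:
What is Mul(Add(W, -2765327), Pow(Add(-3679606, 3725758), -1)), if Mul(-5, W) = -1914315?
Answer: Rational(-297808, 5769) ≈ -51.622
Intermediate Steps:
W = 382863 (W = Mul(Rational(-1, 5), -1914315) = 382863)
Mul(Add(W, -2765327), Pow(Add(-3679606, 3725758), -1)) = Mul(Add(382863, -2765327), Pow(Add(-3679606, 3725758), -1)) = Mul(-2382464, Pow(46152, -1)) = Mul(-2382464, Rational(1, 46152)) = Rational(-297808, 5769)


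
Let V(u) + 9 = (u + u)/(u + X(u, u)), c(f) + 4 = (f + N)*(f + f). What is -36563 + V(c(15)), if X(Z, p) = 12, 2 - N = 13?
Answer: -585123/16 ≈ -36570.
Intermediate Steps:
N = -11 (N = 2 - 1*13 = 2 - 13 = -11)
c(f) = -4 + 2*f*(-11 + f) (c(f) = -4 + (f - 11)*(f + f) = -4 + (-11 + f)*(2*f) = -4 + 2*f*(-11 + f))
V(u) = -9 + 2*u/(12 + u) (V(u) = -9 + (u + u)/(u + 12) = -9 + (2*u)/(12 + u) = -9 + 2*u/(12 + u))
-36563 + V(c(15)) = -36563 + (-108 - 7*(-4 - 22*15 + 2*15²))/(12 + (-4 - 22*15 + 2*15²)) = -36563 + (-108 - 7*(-4 - 330 + 2*225))/(12 + (-4 - 330 + 2*225)) = -36563 + (-108 - 7*(-4 - 330 + 450))/(12 + (-4 - 330 + 450)) = -36563 + (-108 - 7*116)/(12 + 116) = -36563 + (-108 - 812)/128 = -36563 + (1/128)*(-920) = -36563 - 115/16 = -585123/16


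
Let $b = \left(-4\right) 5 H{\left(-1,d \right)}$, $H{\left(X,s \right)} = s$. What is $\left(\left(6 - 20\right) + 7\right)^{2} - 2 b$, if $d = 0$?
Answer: $49$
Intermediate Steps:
$b = 0$ ($b = \left(-4\right) 5 \cdot 0 = \left(-20\right) 0 = 0$)
$\left(\left(6 - 20\right) + 7\right)^{2} - 2 b = \left(\left(6 - 20\right) + 7\right)^{2} - 0 = \left(\left(6 - 20\right) + 7\right)^{2} + 0 = \left(-14 + 7\right)^{2} + 0 = \left(-7\right)^{2} + 0 = 49 + 0 = 49$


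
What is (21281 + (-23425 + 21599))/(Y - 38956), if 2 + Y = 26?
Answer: -19455/38932 ≈ -0.49972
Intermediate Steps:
Y = 24 (Y = -2 + 26 = 24)
(21281 + (-23425 + 21599))/(Y - 38956) = (21281 + (-23425 + 21599))/(24 - 38956) = (21281 - 1826)/(-38932) = 19455*(-1/38932) = -19455/38932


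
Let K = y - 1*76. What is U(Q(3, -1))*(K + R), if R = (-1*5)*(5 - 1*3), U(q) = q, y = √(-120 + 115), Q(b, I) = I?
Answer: 86 - I*√5 ≈ 86.0 - 2.2361*I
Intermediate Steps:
y = I*√5 (y = √(-5) = I*√5 ≈ 2.2361*I)
R = -10 (R = -5*(5 - 3) = -5*2 = -10)
K = -76 + I*√5 (K = I*√5 - 1*76 = I*√5 - 76 = -76 + I*√5 ≈ -76.0 + 2.2361*I)
U(Q(3, -1))*(K + R) = -((-76 + I*√5) - 10) = -(-86 + I*√5) = 86 - I*√5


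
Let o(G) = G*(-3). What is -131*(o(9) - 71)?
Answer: 12838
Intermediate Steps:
o(G) = -3*G
-131*(o(9) - 71) = -131*(-3*9 - 71) = -131*(-27 - 71) = -131*(-98) = 12838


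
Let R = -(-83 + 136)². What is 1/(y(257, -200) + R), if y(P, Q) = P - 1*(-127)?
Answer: -1/2425 ≈ -0.00041237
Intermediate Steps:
y(P, Q) = 127 + P (y(P, Q) = P + 127 = 127 + P)
R = -2809 (R = -1*53² = -1*2809 = -2809)
1/(y(257, -200) + R) = 1/((127 + 257) - 2809) = 1/(384 - 2809) = 1/(-2425) = -1/2425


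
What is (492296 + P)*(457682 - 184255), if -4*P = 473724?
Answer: 102224785355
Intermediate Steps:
P = -118431 (P = -¼*473724 = -118431)
(492296 + P)*(457682 - 184255) = (492296 - 118431)*(457682 - 184255) = 373865*273427 = 102224785355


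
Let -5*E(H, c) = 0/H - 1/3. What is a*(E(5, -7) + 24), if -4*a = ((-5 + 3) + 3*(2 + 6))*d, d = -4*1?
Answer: 7942/15 ≈ 529.47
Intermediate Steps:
d = -4
E(H, c) = 1/15 (E(H, c) = -(0/H - 1/3)/5 = -(0 - 1*⅓)/5 = -(0 - ⅓)/5 = -⅕*(-⅓) = 1/15)
a = 22 (a = -((-5 + 3) + 3*(2 + 6))*(-4)/4 = -(-2 + 3*8)*(-4)/4 = -(-2 + 24)*(-4)/4 = -11*(-4)/2 = -¼*(-88) = 22)
a*(E(5, -7) + 24) = 22*(1/15 + 24) = 22*(361/15) = 7942/15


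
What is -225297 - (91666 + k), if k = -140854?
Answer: -176109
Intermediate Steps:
-225297 - (91666 + k) = -225297 - (91666 - 140854) = -225297 - 1*(-49188) = -225297 + 49188 = -176109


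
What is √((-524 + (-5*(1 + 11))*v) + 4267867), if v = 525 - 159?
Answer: √4245383 ≈ 2060.4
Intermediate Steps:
v = 366
√((-524 + (-5*(1 + 11))*v) + 4267867) = √((-524 - 5*(1 + 11)*366) + 4267867) = √((-524 - 5*12*366) + 4267867) = √((-524 - 60*366) + 4267867) = √((-524 - 21960) + 4267867) = √(-22484 + 4267867) = √4245383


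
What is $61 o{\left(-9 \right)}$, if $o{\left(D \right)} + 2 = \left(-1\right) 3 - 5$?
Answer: $-610$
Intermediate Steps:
$o{\left(D \right)} = -10$ ($o{\left(D \right)} = -2 - 8 = -10$)
$61 o{\left(-9 \right)} = 61 \left(-10\right) = -610$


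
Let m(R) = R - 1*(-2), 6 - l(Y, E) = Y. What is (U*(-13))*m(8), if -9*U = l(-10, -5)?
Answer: 2080/9 ≈ 231.11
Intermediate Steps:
l(Y, E) = 6 - Y
m(R) = 2 + R (m(R) = R + 2 = 2 + R)
U = -16/9 (U = -(6 - 1*(-10))/9 = -(6 + 10)/9 = -⅑*16 = -16/9 ≈ -1.7778)
(U*(-13))*m(8) = (-16/9*(-13))*(2 + 8) = (208/9)*10 = 2080/9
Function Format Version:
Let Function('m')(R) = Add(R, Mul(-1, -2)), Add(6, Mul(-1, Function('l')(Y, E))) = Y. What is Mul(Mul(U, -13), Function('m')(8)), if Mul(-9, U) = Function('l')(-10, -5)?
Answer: Rational(2080, 9) ≈ 231.11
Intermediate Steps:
Function('l')(Y, E) = Add(6, Mul(-1, Y))
Function('m')(R) = Add(2, R) (Function('m')(R) = Add(R, 2) = Add(2, R))
U = Rational(-16, 9) (U = Mul(Rational(-1, 9), Add(6, Mul(-1, -10))) = Mul(Rational(-1, 9), Add(6, 10)) = Mul(Rational(-1, 9), 16) = Rational(-16, 9) ≈ -1.7778)
Mul(Mul(U, -13), Function('m')(8)) = Mul(Mul(Rational(-16, 9), -13), Add(2, 8)) = Mul(Rational(208, 9), 10) = Rational(2080, 9)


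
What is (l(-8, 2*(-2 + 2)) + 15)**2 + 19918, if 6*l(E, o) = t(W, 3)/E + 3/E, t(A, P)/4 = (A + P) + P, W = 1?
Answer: 46365793/2304 ≈ 20124.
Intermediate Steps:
t(A, P) = 4*A + 8*P (t(A, P) = 4*((A + P) + P) = 4*(A + 2*P) = 4*A + 8*P)
l(E, o) = 31/(6*E) (l(E, o) = ((4*1 + 8*3)/E + 3/E)/6 = ((4 + 24)/E + 3/E)/6 = (28/E + 3/E)/6 = (31/E)/6 = 31/(6*E))
(l(-8, 2*(-2 + 2)) + 15)**2 + 19918 = ((31/6)/(-8) + 15)**2 + 19918 = ((31/6)*(-1/8) + 15)**2 + 19918 = (-31/48 + 15)**2 + 19918 = (689/48)**2 + 19918 = 474721/2304 + 19918 = 46365793/2304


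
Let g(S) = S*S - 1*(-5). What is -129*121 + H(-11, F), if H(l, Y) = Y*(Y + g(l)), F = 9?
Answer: -14394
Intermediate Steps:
g(S) = 5 + S² (g(S) = S² + 5 = 5 + S²)
H(l, Y) = Y*(5 + Y + l²) (H(l, Y) = Y*(Y + (5 + l²)) = Y*(5 + Y + l²))
-129*121 + H(-11, F) = -129*121 + 9*(5 + 9 + (-11)²) = -15609 + 9*(5 + 9 + 121) = -15609 + 9*135 = -15609 + 1215 = -14394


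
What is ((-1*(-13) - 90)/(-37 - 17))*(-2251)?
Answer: -173327/54 ≈ -3209.8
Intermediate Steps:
((-1*(-13) - 90)/(-37 - 17))*(-2251) = ((13 - 90)/(-54))*(-2251) = -77*(-1/54)*(-2251) = (77/54)*(-2251) = -173327/54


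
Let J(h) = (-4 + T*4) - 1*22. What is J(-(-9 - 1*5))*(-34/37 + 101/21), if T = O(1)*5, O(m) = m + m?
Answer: 6046/111 ≈ 54.468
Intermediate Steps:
O(m) = 2*m
T = 10 (T = (2*1)*5 = 2*5 = 10)
J(h) = 14 (J(h) = (-4 + 10*4) - 1*22 = (-4 + 40) - 22 = 36 - 22 = 14)
J(-(-9 - 1*5))*(-34/37 + 101/21) = 14*(-34/37 + 101/21) = 14*(3023/777) = 6046/111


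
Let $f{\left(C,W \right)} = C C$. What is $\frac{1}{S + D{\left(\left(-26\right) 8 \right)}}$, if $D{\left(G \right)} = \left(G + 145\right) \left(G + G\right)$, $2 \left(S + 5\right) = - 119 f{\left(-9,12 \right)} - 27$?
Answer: $\frac{1}{21370} \approx 4.6795 \cdot 10^{-5}$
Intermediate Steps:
$f{\left(C,W \right)} = C^{2}$
$S = -4838$ ($S = -5 + \frac{- 119 \left(-9\right)^{2} - 27}{2} = -5 + \frac{\left(-119\right) 81 - 27}{2} = -5 + \frac{-9639 - 27}{2} = -5 + \frac{1}{2} \left(-9666\right) = -5 - 4833 = -4838$)
$D{\left(G \right)} = 2 G \left(145 + G\right)$ ($D{\left(G \right)} = \left(145 + G\right) 2 G = 2 G \left(145 + G\right)$)
$\frac{1}{S + D{\left(\left(-26\right) 8 \right)}} = \frac{1}{-4838 + 2 \left(\left(-26\right) 8\right) \left(145 - 208\right)} = \frac{1}{-4838 + 2 \left(-208\right) \left(145 - 208\right)} = \frac{1}{-4838 + 2 \left(-208\right) \left(-63\right)} = \frac{1}{-4838 + 26208} = \frac{1}{21370}$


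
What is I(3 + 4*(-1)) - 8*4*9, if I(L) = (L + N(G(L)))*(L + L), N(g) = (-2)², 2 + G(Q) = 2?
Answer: -294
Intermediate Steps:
G(Q) = 0 (G(Q) = -2 + 2 = 0)
N(g) = 4
I(L) = 2*L*(4 + L) (I(L) = (L + 4)*(L + L) = (4 + L)*(2*L) = 2*L*(4 + L))
I(3 + 4*(-1)) - 8*4*9 = 2*(3 + 4*(-1))*(4 + (3 + 4*(-1))) - 8*4*9 = 2*(3 - 4)*(4 + (3 - 4)) - 32*9 = 2*(-1)*(4 - 1) - 288 = 2*(-1)*3 - 288 = -6 - 288 = -294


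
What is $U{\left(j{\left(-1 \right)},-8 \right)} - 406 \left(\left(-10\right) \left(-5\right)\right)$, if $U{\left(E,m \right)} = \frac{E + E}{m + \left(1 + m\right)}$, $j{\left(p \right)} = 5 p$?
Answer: $- \frac{60898}{3} \approx -20299.0$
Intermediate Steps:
$U{\left(E,m \right)} = \frac{2 E}{1 + 2 m}$
$U{\left(j{\left(-1 \right)},-8 \right)} - 406 \left(\left(-10\right) \left(-5\right)\right) = \frac{2 \cdot 5 \left(-1\right)}{1 + 2 \left(-8\right)} - 406 \left(\left(-10\right) \left(-5\right)\right) = 2 \left(-5\right) \frac{1}{1 - 16} - 20300 = 2 \left(-5\right) \frac{1}{-15} - 20300 = 2 \left(-5\right) \left(- \frac{1}{15}\right) - 20300 = \frac{2}{3} - 20300 = - \frac{60898}{3}$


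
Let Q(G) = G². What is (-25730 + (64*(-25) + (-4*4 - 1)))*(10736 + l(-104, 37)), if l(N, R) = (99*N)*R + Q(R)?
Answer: 10086858909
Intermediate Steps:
l(N, R) = R² + 99*N*R (l(N, R) = (99*N)*R + R² = 99*N*R + R² = R² + 99*N*R)
(-25730 + (64*(-25) + (-4*4 - 1)))*(10736 + l(-104, 37)) = (-25730 + (64*(-25) + (-4*4 - 1)))*(10736 + 37*(37 + 99*(-104))) = (-25730 + (-1600 + (-16 - 1)))*(10736 + 37*(37 - 10296)) = (-25730 + (-1600 - 17))*(10736 + 37*(-10259)) = (-25730 - 1617)*(10736 - 379583) = -27347*(-368847) = 10086858909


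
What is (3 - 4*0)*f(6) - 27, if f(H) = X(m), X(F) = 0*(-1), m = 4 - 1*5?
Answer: -27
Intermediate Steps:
m = -1 (m = 4 - 5 = -1)
X(F) = 0
f(H) = 0
(3 - 4*0)*f(6) - 27 = (3 - 4*0)*0 - 27 = (3 + 0)*0 - 27 = 3*0 - 27 = 0 - 27 = -27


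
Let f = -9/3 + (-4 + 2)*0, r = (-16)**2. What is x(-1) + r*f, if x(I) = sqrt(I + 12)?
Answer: -768 + sqrt(11) ≈ -764.68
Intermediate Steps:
r = 256
x(I) = sqrt(12 + I)
f = -3 (f = -9*1/3 - 2*0 = -3 + 0 = -3)
x(-1) + r*f = sqrt(12 - 1) + 256*(-3) = sqrt(11) - 768 = -768 + sqrt(11)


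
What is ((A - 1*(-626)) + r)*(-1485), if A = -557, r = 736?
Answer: -1195425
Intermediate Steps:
((A - 1*(-626)) + r)*(-1485) = ((-557 - 1*(-626)) + 736)*(-1485) = ((-557 + 626) + 736)*(-1485) = (69 + 736)*(-1485) = 805*(-1485) = -1195425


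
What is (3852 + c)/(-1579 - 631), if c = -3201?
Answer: -651/2210 ≈ -0.29457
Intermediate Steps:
(3852 + c)/(-1579 - 631) = (3852 - 3201)/(-1579 - 631) = 651/(-2210) = 651*(-1/2210) = -651/2210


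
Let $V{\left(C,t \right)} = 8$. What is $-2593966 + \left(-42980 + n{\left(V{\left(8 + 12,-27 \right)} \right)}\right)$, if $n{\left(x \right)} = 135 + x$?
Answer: $-2636803$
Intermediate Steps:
$-2593966 + \left(-42980 + n{\left(V{\left(8 + 12,-27 \right)} \right)}\right) = -2593966 + \left(-42980 + \left(135 + 8\right)\right) = -2593966 + \left(-42980 + 143\right) = -2593966 - 42837 = -2636803$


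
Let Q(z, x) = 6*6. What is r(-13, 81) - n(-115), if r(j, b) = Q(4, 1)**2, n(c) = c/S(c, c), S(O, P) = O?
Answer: 1295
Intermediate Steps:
Q(z, x) = 36
n(c) = 1 (n(c) = c/c = 1)
r(j, b) = 1296 (r(j, b) = 36**2 = 1296)
r(-13, 81) - n(-115) = 1296 - 1*1 = 1296 - 1 = 1295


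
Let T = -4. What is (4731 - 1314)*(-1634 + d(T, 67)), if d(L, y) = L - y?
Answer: -5825985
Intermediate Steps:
(4731 - 1314)*(-1634 + d(T, 67)) = (4731 - 1314)*(-1634 + (-4 - 1*67)) = 3417*(-1634 + (-4 - 67)) = 3417*(-1634 - 71) = 3417*(-1705) = -5825985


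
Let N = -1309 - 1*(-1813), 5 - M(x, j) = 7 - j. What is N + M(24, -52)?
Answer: 450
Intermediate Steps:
M(x, j) = -2 + j (M(x, j) = 5 - (7 - j) = 5 + (-7 + j) = -2 + j)
N = 504 (N = -1309 + 1813 = 504)
N + M(24, -52) = 504 + (-2 - 52) = 504 - 54 = 450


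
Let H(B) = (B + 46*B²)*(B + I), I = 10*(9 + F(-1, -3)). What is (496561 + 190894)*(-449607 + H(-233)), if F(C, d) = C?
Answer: -262951496252700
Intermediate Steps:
I = 80 (I = 10*(9 - 1) = 10*8 = 80)
H(B) = (80 + B)*(B + 46*B²) (H(B) = (B + 46*B²)*(B + 80) = (B + 46*B²)*(80 + B) = (80 + B)*(B + 46*B²))
(496561 + 190894)*(-449607 + H(-233)) = (496561 + 190894)*(-449607 - 233*(80 + 46*(-233)² + 3681*(-233))) = 687455*(-449607 - 233*(80 + 46*54289 - 857673)) = 687455*(-449607 - 233*(80 + 2497294 - 857673)) = 687455*(-449607 - 233*1639701) = 687455*(-449607 - 382050333) = 687455*(-382499940) = -262951496252700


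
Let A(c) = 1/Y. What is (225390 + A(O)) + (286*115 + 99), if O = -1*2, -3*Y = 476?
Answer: 122988401/476 ≈ 2.5838e+5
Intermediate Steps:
Y = -476/3 (Y = -⅓*476 = -476/3 ≈ -158.67)
O = -2
A(c) = -3/476 (A(c) = 1/(-476/3) = -3/476)
(225390 + A(O)) + (286*115 + 99) = (225390 - 3/476) + (286*115 + 99) = 107285637/476 + (32890 + 99) = 107285637/476 + 32989 = 122988401/476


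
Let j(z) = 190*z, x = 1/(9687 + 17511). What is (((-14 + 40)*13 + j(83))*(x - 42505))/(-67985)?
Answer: 9310834665406/924528015 ≈ 10071.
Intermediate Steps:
x = 1/27198 ≈ 3.6767e-5
(((-14 + 40)*13 + j(83))*(x - 42505))/(-67985) = (((-14 + 40)*13 + 190*83)*(1/27198 - 42505))/(-67985) = ((26*13 + 15770)*(-1156050989/27198))*(-1/67985) = ((338 + 15770)*(-1156050989/27198))*(-1/67985) = (16108*(-1156050989/27198))*(-1/67985) = -9310834665406/13599*(-1/67985) = 9310834665406/924528015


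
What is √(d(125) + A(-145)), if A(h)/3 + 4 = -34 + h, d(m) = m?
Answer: 2*I*√106 ≈ 20.591*I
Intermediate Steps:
A(h) = -114 + 3*h (A(h) = -12 + 3*(-34 + h) = -12 + (-102 + 3*h) = -114 + 3*h)
√(d(125) + A(-145)) = √(125 + (-114 + 3*(-145))) = √(125 + (-114 - 435)) = √(125 - 549) = √(-424) = 2*I*√106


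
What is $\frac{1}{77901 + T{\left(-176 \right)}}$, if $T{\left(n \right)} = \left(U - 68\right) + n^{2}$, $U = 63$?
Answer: $\frac{1}{108872} \approx 9.1851 \cdot 10^{-6}$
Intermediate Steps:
$T{\left(n \right)} = -5 + n^{2}$ ($T{\left(n \right)} = \left(63 - 68\right) + n^{2} = -5 + n^{2}$)
$\frac{1}{77901 + T{\left(-176 \right)}} = \frac{1}{77901 - \left(5 - \left(-176\right)^{2}\right)} = \frac{1}{77901 + \left(-5 + 30976\right)} = \frac{1}{77901 + 30971} = \frac{1}{108872}$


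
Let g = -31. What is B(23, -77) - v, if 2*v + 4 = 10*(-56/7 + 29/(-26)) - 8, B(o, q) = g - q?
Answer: 2537/26 ≈ 97.577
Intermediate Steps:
B(o, q) = -31 - q
v = -1341/26 (v = -2 + (10*(-56/7 + 29/(-26)) - 8)/2 = -2 + (10*(-56*⅐ + 29*(-1/26)) - 8)/2 = -2 + (10*(-8 - 29/26) - 8)/2 = -2 + (10*(-237/26) - 8)/2 = -2 + (-1185/13 - 8)/2 = -2 + (½)*(-1289/13) = -2 - 1289/26 = -1341/26 ≈ -51.577)
B(23, -77) - v = (-31 - 1*(-77)) - 1*(-1341/26) = (-31 + 77) + 1341/26 = 46 + 1341/26 = 2537/26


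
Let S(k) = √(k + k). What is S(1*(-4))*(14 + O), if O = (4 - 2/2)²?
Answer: 46*I*√2 ≈ 65.054*I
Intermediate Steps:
O = 9 (O = (4 - 2*½)² = (4 - 1)² = 3² = 9)
S(k) = √2*√k (S(k) = √(2*k) = √2*√k)
S(1*(-4))*(14 + O) = (√2*√(1*(-4)))*(14 + 9) = (√2*√(-4))*23 = (√2*(2*I))*23 = (2*I*√2)*23 = 46*I*√2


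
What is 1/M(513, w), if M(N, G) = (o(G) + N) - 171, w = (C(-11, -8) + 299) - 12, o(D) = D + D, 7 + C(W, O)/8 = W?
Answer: 1/628 ≈ 0.0015924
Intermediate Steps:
C(W, O) = -56 + 8*W
o(D) = 2*D
w = 143 (w = ((-56 + 8*(-11)) + 299) - 12 = ((-56 - 88) + 299) - 12 = (-144 + 299) - 12 = 155 - 12 = 143)
M(N, G) = -171 + N + 2*G (M(N, G) = (2*G + N) - 171 = (N + 2*G) - 171 = -171 + N + 2*G)
1/M(513, w) = 1/(-171 + 513 + 2*143) = 1/(-171 + 513 + 286) = 1/628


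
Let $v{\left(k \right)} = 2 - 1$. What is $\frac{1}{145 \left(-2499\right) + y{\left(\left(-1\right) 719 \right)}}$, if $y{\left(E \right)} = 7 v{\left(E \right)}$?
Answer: $- \frac{1}{362348} \approx -2.7598 \cdot 10^{-6}$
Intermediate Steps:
$v{\left(k \right)} = 1$ ($v{\left(k \right)} = 2 - 1 = 1$)
$y{\left(E \right)} = 7$ ($y{\left(E \right)} = 7 \cdot 1 = 7$)
$\frac{1}{145 \left(-2499\right) + y{\left(\left(-1\right) 719 \right)}} = \frac{1}{145 \left(-2499\right) + 7} = \frac{1}{-362355 + 7} = \frac{1}{-362348} = - \frac{1}{362348}$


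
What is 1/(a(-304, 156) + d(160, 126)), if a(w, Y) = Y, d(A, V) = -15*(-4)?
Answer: 1/216 ≈ 0.0046296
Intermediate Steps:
d(A, V) = 60
1/(a(-304, 156) + d(160, 126)) = 1/(156 + 60) = 1/216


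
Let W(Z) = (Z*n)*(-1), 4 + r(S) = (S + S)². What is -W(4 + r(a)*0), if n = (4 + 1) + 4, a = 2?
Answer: 36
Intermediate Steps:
n = 9 (n = 5 + 4 = 9)
r(S) = -4 + 4*S² (r(S) = -4 + (S + S)² = -4 + (2*S)² = -4 + 4*S²)
W(Z) = -9*Z (W(Z) = (Z*9)*(-1) = (9*Z)*(-1) = -9*Z)
-W(4 + r(a)*0) = -(-9)*(4 + (-4 + 4*2²)*0) = -(-9)*(4 + (-4 + 4*4)*0) = -(-9)*(4 + (-4 + 16)*0) = -(-9)*(4 + 12*0) = -(-9)*(4 + 0) = -(-9)*4 = -1*(-36) = 36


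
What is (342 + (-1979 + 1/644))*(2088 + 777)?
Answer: -3020360355/644 ≈ -4.6900e+6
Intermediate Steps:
(342 + (-1979 + 1/644))*(2088 + 777) = (342 + (-1979 + 1/644))*2865 = (342 - 1274475/644)*2865 = -1054227/644*2865 = -3020360355/644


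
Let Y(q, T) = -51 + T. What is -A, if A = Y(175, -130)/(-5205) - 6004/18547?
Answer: 27893813/96537135 ≈ 0.28894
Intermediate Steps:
A = -27893813/96537135 (A = (-51 - 130)/(-5205) - 6004/18547 = -181*(-1/5205) - 6004*1/18547 = 181/5205 - 6004/18547 = -27893813/96537135 ≈ -0.28894)
-A = -1*(-27893813/96537135) = 27893813/96537135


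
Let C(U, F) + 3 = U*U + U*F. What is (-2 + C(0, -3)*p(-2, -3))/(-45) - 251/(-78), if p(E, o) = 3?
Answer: 4051/1170 ≈ 3.4624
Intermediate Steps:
C(U, F) = -3 + U**2 + F*U (C(U, F) = -3 + (U*U + U*F) = -3 + (U**2 + F*U) = -3 + U**2 + F*U)
(-2 + C(0, -3)*p(-2, -3))/(-45) - 251/(-78) = (-2 + (-3 + 0**2 - 3*0)*3)/(-45) - 251/(-78) = (-2 + (-3 + 0 + 0)*3)*(-1/45) - 251*(-1/78) = (-2 - 3*3)*(-1/45) + 251/78 = (-2 - 9)*(-1/45) + 251/78 = -11*(-1/45) + 251/78 = 11/45 + 251/78 = 4051/1170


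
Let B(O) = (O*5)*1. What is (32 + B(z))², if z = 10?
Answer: 6724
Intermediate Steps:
B(O) = 5*O (B(O) = (5*O)*1 = 5*O)
(32 + B(z))² = (32 + 5*10)² = (32 + 50)² = 82² = 6724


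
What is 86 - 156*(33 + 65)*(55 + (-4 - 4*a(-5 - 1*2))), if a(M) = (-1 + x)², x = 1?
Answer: -779602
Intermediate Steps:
a(M) = 0 (a(M) = (-1 + 1)² = 0² = 0)
86 - 156*(33 + 65)*(55 + (-4 - 4*a(-5 - 1*2))) = 86 - 156*(33 + 65)*(55 + (-4 - 4*0)) = 86 - 15288*(55 + (-4 + 0)) = 86 - 15288*(55 - 4) = 86 - 15288*51 = 86 - 156*4998 = 86 - 779688 = -779602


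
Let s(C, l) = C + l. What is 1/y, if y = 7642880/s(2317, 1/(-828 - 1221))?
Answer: 1186883/3915065280 ≈ 0.00030316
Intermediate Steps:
y = 3915065280/1186883 (y = 7642880/(2317 + 1/(-828 - 1221)) = 7642880/(2317 + 1/(-2049)) = 7642880/(2317 - 1/2049) = 7642880/(4747532/2049) = 7642880*(2049/4747532) = 3915065280/1186883 ≈ 3298.6)
1/y = 1/(3915065280/1186883) = 1186883/3915065280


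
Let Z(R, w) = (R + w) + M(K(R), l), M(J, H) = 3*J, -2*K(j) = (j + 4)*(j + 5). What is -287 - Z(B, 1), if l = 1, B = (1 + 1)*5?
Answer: 17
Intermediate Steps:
B = 10 (B = 2*5 = 10)
K(j) = -(4 + j)*(5 + j)/2 (K(j) = -(j + 4)*(j + 5)/2 = -(4 + j)*(5 + j)/2)
Z(R, w) = -30 + w - 25*R/2 - 3*R²/2 (Z(R, w) = (R + w) + 3*(-10 - 9*R/2 - R²/2) = (R + w) + (-30 - 27*R/2 - 3*R²/2) = -30 + w - 25*R/2 - 3*R²/2)
-287 - Z(B, 1) = -287 - (-30 + 1 - 25/2*10 - 3/2*10²) = -287 - (-30 + 1 - 125 - 3/2*100) = -287 - (-30 + 1 - 125 - 150) = -287 - 1*(-304) = -287 + 304 = 17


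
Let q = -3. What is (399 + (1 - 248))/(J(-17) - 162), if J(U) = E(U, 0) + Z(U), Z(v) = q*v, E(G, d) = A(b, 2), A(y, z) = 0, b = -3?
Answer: -152/111 ≈ -1.3694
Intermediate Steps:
E(G, d) = 0
Z(v) = -3*v
J(U) = -3*U (J(U) = 0 - 3*U = -3*U)
(399 + (1 - 248))/(J(-17) - 162) = (399 + (1 - 248))/(-3*(-17) - 162) = (399 - 247)/(51 - 162) = 152/(-111) = 152*(-1/111) = -152/111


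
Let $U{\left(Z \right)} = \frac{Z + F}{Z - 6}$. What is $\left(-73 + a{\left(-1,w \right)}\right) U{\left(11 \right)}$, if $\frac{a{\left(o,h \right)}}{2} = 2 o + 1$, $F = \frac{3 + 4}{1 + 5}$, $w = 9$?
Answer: $- \frac{365}{2} \approx -182.5$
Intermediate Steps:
$F = \frac{7}{6} \approx 1.1667$
$a{\left(o,h \right)} = 2 + 4 o$ ($a{\left(o,h \right)} = 2 \left(2 o + 1\right) = 2 \left(1 + 2 o\right) = 2 + 4 o$)
$U{\left(Z \right)} = \frac{\frac{7}{6} + Z}{-6 + Z}$ ($U{\left(Z \right)} = \frac{Z + \frac{7}{6}}{Z - 6} = \frac{\frac{7}{6} + Z}{-6 + Z}$)
$\left(-73 + a{\left(-1,w \right)}\right) U{\left(11 \right)} = \left(-73 + \left(2 + 4 \left(-1\right)\right)\right) \frac{\frac{7}{6} + 11}{-6 + 11} = \left(-73 + \left(2 - 4\right)\right) \frac{1}{5} \cdot \frac{73}{6} = \left(-73 - 2\right) \frac{1}{5} \cdot \frac{73}{6} = \left(-75\right) \frac{73}{30} = - \frac{365}{2}$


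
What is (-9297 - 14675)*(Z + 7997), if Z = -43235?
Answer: 844725336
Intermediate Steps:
(-9297 - 14675)*(Z + 7997) = (-9297 - 14675)*(-43235 + 7997) = -23972*(-35238) = 844725336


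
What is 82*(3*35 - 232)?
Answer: -10414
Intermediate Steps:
82*(3*35 - 232) = 82*(105 - 232) = 82*(-127) = -10414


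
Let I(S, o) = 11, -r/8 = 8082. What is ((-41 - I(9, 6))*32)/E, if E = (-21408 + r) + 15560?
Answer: 208/8813 ≈ 0.023602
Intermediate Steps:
r = -64656 (r = -8*8082 = -64656)
E = -70504 (E = (-21408 - 64656) + 15560 = -86064 + 15560 = -70504)
((-41 - I(9, 6))*32)/E = ((-41 - 1*11)*32)/(-70504) = ((-41 - 11)*32)*(-1/70504) = -52*32*(-1/70504) = -1664*(-1/70504) = 208/8813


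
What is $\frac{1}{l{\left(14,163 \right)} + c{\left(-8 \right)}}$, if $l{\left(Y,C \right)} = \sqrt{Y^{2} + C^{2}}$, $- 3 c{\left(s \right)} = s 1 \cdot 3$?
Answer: $- \frac{8}{26701} + \frac{\sqrt{26765}}{26701} \approx 0.0058275$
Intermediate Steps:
$c{\left(s \right)} = - s$ ($c{\left(s \right)} = - \frac{s 1 \cdot 3}{3} = - \frac{s 3}{3} = - \frac{3 s}{3} = - s$)
$l{\left(Y,C \right)} = \sqrt{C^{2} + Y^{2}}$
$\frac{1}{l{\left(14,163 \right)} + c{\left(-8 \right)}} = \frac{1}{\sqrt{163^{2} + 14^{2}} - -8} = \frac{1}{\sqrt{26569 + 196} + 8} = \frac{1}{\sqrt{26765} + 8} = \frac{1}{8 + \sqrt{26765}}$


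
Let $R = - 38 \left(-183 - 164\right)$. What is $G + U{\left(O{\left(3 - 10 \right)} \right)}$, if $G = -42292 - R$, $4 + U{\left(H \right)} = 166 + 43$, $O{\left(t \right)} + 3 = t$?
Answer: $-55273$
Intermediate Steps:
$O{\left(t \right)} = -3 + t$
$R = 13186$ ($R = \left(-38\right) \left(-347\right) = 13186$)
$U{\left(H \right)} = 205$ ($U{\left(H \right)} = -4 + \left(166 + 43\right) = -4 + 209 = 205$)
$G = -55478$ ($G = -42292 - 13186 = -55478$)
$G + U{\left(O{\left(3 - 10 \right)} \right)} = -55478 + 205 = -55273$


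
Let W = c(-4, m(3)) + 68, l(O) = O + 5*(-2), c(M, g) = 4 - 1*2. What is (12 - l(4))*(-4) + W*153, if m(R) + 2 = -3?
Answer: 10638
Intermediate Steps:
m(R) = -5 (m(R) = -2 - 3 = -5)
c(M, g) = 2 (c(M, g) = 4 - 2 = 2)
l(O) = -10 + O (l(O) = O - 10 = -10 + O)
W = 70 (W = 2 + 68 = 70)
(12 - l(4))*(-4) + W*153 = (12 - (-10 + 4))*(-4) + 70*153 = (12 - 1*(-6))*(-4) + 10710 = (12 + 6)*(-4) + 10710 = 18*(-4) + 10710 = -72 + 10710 = 10638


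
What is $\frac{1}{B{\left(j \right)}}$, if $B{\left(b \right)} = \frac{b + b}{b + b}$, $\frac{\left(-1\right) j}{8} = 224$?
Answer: $1$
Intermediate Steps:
$j = -1792$ ($j = \left(-8\right) 224 = -1792$)
$B{\left(b \right)} = 1$ ($B{\left(b \right)} = \frac{2 b}{2 b} = 2 b \frac{1}{2 b} = 1$)
$\frac{1}{B{\left(j \right)}} = 1^{-1} = 1$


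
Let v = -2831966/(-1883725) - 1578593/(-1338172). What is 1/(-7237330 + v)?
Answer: -2520748050700/18243478726479925923 ≈ -1.3817e-7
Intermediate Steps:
v = 6763292705077/2520748050700 (v = -2831966*(-1/1883725) - 1578593*(-1/1338172) = 2831966/1883725 + 1578593/1338172 = 6763292705077/2520748050700 ≈ 2.6830)
1/(-7237330 + v) = 1/(-7237330 + 6763292705077/2520748050700) = 1/(-18243478726479925923/2520748050700) = -2520748050700/18243478726479925923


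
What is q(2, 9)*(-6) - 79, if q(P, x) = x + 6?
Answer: -169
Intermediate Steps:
q(P, x) = 6 + x
q(2, 9)*(-6) - 79 = (6 + 9)*(-6) - 79 = 15*(-6) - 79 = -90 - 79 = -169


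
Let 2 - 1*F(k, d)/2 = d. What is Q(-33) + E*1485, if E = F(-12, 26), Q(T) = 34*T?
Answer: -72402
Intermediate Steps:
F(k, d) = 4 - 2*d
E = -48 (E = 4 - 2*26 = 4 - 52 = -48)
Q(-33) + E*1485 = 34*(-33) - 48*1485 = -1122 - 71280 = -72402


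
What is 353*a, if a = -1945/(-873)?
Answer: 686585/873 ≈ 786.47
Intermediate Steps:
a = 1945/873 (a = -1945*(-1/873) = 1945/873 ≈ 2.2280)
353*a = 353*(1945/873) = 686585/873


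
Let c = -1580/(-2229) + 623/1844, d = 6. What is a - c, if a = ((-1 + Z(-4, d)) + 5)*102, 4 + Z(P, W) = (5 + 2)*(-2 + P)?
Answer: -17612724571/4110276 ≈ -4285.0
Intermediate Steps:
Z(P, W) = -18 + 7*P (Z(P, W) = -4 + (5 + 2)*(-2 + P) = -4 + 7*(-2 + P) = -4 + (-14 + 7*P) = -18 + 7*P)
c = 4302187/4110276 (c = -1580*(-1/2229) + 623*(1/1844) = 1580/2229 + 623/1844 = 4302187/4110276 ≈ 1.0467)
a = -4284 (a = ((-1 + (-18 + 7*(-4))) + 5)*102 = ((-1 + (-18 - 28)) + 5)*102 = ((-1 - 46) + 5)*102 = (-47 + 5)*102 = -42*102 = -4284)
a - c = -4284 - 1*4302187/4110276 = -4284 - 4302187/4110276 = -17612724571/4110276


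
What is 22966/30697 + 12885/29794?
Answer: 1079779849/914586418 ≈ 1.1806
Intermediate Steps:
22966/30697 + 12885/29794 = 1079779849/914586418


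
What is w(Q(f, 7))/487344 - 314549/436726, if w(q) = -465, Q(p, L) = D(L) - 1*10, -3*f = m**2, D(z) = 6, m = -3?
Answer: -25582774241/35472632624 ≈ -0.72120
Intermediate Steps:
f = -3 (f = -1/3*(-3)**2 = -1/3*9 = -3)
Q(p, L) = -4 (Q(p, L) = 6 - 1*10 = 6 - 10 = -4)
w(Q(f, 7))/487344 - 314549/436726 = -465/487344 - 314549/436726 = -465*1/487344 - 314549*1/436726 = -155/162448 - 314549/436726 = -25582774241/35472632624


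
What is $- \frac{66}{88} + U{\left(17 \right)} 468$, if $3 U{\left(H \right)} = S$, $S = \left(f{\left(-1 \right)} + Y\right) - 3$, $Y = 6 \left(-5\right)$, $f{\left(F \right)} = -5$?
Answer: $- \frac{23715}{4} \approx -5928.8$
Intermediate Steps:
$Y = -30$
$S = -38$ ($S = \left(-5 - 30\right) - 3 = -35 - 3 = -38$)
$U{\left(H \right)} = - \frac{38}{3}$ ($U{\left(H \right)} = \frac{1}{3} \left(-38\right) = - \frac{38}{3}$)
$- \frac{66}{88} + U{\left(17 \right)} 468 = - \frac{66}{88} - 5928 = \left(-66\right) \frac{1}{88} - 5928 = - \frac{3}{4} - 5928 = - \frac{23715}{4}$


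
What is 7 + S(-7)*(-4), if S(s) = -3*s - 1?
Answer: -73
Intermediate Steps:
S(s) = -1 - 3*s
7 + S(-7)*(-4) = 7 + (-1 - 3*(-7))*(-4) = 7 + (-1 + 21)*(-4) = 7 + 20*(-4) = 7 - 80 = -73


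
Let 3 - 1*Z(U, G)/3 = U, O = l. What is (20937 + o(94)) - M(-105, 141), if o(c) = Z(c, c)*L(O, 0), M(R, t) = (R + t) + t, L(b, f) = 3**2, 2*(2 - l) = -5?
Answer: 18303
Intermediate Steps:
l = 9/2 (l = 2 - 1/2*(-5) = 2 + 5/2 = 9/2 ≈ 4.5000)
O = 9/2 ≈ 4.5000
Z(U, G) = 9 - 3*U
L(b, f) = 9
M(R, t) = R + 2*t
o(c) = 81 - 27*c (o(c) = (9 - 3*c)*9 = 81 - 27*c)
(20937 + o(94)) - M(-105, 141) = (20937 + (81 - 27*94)) - (-105 + 2*141) = (20937 + (81 - 2538)) - (-105 + 282) = (20937 - 2457) - 1*177 = 18480 - 177 = 18303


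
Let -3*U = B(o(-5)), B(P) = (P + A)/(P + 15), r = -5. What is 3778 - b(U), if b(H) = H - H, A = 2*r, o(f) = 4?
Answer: 3778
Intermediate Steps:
A = -10 (A = 2*(-5) = -10)
B(P) = (-10 + P)/(15 + P) (B(P) = (P - 10)/(P + 15) = (-10 + P)/(15 + P))
U = 2/19 (U = -(-10 + 4)/(3*(15 + 4)) = -(-6)/(3*19) = -(-6)/57 = -⅓*(-6/19) = 2/19 ≈ 0.10526)
b(H) = 0
3778 - b(U) = 3778 - 1*0 = 3778 + 0 = 3778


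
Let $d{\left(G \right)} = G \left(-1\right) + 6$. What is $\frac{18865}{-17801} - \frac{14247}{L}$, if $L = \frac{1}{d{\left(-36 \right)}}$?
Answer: $- \frac{1521667777}{2543} \approx -5.9838 \cdot 10^{5}$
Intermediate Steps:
$d{\left(G \right)} = 6 - G$ ($d{\left(G \right)} = - G + 6 = 6 - G$)
$L = \frac{1}{42}$ ($L = \frac{1}{6 - -36} = \frac{1}{6 + 36} = \frac{1}{42} \approx 0.02381$)
$\frac{18865}{-17801} - \frac{14247}{L} = \frac{18865}{-17801} - 14247 \frac{1}{\frac{1}{42}} = 18865 \left(- \frac{1}{17801}\right) - 598374 = - \frac{2695}{2543} - 598374 = - \frac{1521667777}{2543}$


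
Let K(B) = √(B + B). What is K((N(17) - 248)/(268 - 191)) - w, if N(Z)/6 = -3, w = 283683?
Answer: -283683 + 2*I*√209/11 ≈ -2.8368e+5 + 2.6285*I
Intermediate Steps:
N(Z) = -18 (N(Z) = 6*(-3) = -18)
K(B) = √2*√B (K(B) = √(2*B) = √2*√B)
K((N(17) - 248)/(268 - 191)) - w = √2*√((-18 - 248)/(268 - 191)) - 1*283683 = √2*√(-266/77) - 283683 = √2*√(-266*1/77) - 283683 = √2*√(-38/11) - 283683 = √2*(I*√418/11) - 283683 = 2*I*√209/11 - 283683 = -283683 + 2*I*√209/11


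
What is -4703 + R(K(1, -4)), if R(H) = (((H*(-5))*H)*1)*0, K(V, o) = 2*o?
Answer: -4703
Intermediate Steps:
R(H) = 0 (R(H) = (((-5*H)*H)*1)*0 = (-5*H²*1)*0 = -5*H²*0 = 0)
-4703 + R(K(1, -4)) = -4703 + 0 = -4703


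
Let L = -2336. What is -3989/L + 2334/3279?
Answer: 6177385/2553248 ≈ 2.4194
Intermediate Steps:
-3989/L + 2334/3279 = -3989/(-2336) + 2334/3279 = -3989*(-1/2336) + 2334*(1/3279) = 3989/2336 + 778/1093 = 6177385/2553248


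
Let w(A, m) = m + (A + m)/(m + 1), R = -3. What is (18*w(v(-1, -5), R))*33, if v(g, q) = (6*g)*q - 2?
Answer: -9207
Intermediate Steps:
v(g, q) = -2 + 6*g*q (v(g, q) = 6*g*q - 2 = -2 + 6*g*q)
w(A, m) = m + (A + m)/(1 + m)
(18*w(v(-1, -5), R))*33 = (18*(((-2 + 6*(-1)*(-5)) + (-3)² + 2*(-3))/(1 - 3)))*33 = (18*(((-2 + 30) + 9 - 6)/(-2)))*33 = (18*(-(28 + 9 - 6)/2))*33 = (18*(-½*31))*33 = (18*(-31/2))*33 = -279*33 = -9207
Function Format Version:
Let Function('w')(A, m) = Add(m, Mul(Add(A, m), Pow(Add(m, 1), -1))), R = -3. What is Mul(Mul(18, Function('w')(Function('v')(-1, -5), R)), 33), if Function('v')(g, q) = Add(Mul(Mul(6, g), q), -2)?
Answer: -9207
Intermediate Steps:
Function('v')(g, q) = Add(-2, Mul(6, g, q)) (Function('v')(g, q) = Add(Mul(6, g, q), -2) = Add(-2, Mul(6, g, q)))
Function('w')(A, m) = Add(m, Mul(Pow(Add(1, m), -1), Add(A, m))) (Function('w')(A, m) = Add(m, Mul(Add(A, m), Pow(Add(1, m), -1))) = Add(m, Mul(Pow(Add(1, m), -1), Add(A, m))))
Mul(Mul(18, Function('w')(Function('v')(-1, -5), R)), 33) = Mul(Mul(18, Mul(Pow(Add(1, -3), -1), Add(Add(-2, Mul(6, -1, -5)), Pow(-3, 2), Mul(2, -3)))), 33) = Mul(Mul(18, Mul(Pow(-2, -1), Add(Add(-2, 30), 9, -6))), 33) = Mul(Mul(18, Mul(Rational(-1, 2), Add(28, 9, -6))), 33) = Mul(Mul(18, Mul(Rational(-1, 2), 31)), 33) = Mul(Mul(18, Rational(-31, 2)), 33) = Mul(-279, 33) = -9207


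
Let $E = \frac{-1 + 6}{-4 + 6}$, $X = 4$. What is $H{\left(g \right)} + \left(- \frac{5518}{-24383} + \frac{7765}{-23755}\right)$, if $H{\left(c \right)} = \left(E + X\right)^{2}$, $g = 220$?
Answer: $\frac{19530970853}{463374532} \approx 42.149$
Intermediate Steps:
$E = \frac{5}{2} \approx 2.5$
$H{\left(c \right)} = \frac{169}{4}$ ($H{\left(c \right)} = \left(\frac{5}{2} + 4\right)^{2} = \left(\frac{13}{2}\right)^{2} = \frac{169}{4}$)
$H{\left(g \right)} + \left(- \frac{5518}{-24383} + \frac{7765}{-23755}\right) = \frac{169}{4} + \left(- \frac{5518}{-24383} + \frac{7765}{-23755}\right) = \frac{169}{4} + \left(\left(-5518\right) \left(- \frac{1}{24383}\right) + 7765 \left(- \frac{1}{23755}\right)\right) = \frac{169}{4} + \left(\frac{5518}{24383} - \frac{1553}{4751}\right) = \frac{169}{4} - \frac{11650781}{115843633} = \frac{19530970853}{463374532}$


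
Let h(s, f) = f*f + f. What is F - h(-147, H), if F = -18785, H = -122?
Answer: -33547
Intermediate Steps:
h(s, f) = f + f**2 (h(s, f) = f**2 + f = f + f**2)
F - h(-147, H) = -18785 - (-122)*(1 - 122) = -18785 - (-122)*(-121) = -18785 - 1*14762 = -18785 - 14762 = -33547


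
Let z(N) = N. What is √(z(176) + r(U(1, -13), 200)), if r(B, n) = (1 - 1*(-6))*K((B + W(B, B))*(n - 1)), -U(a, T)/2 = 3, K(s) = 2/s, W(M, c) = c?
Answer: √250903578/1194 ≈ 13.266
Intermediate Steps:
U(a, T) = -6 (U(a, T) = -2*3 = -6)
r(B, n) = 7/(B*(-1 + n)) (r(B, n) = (1 - 1*(-6))*(2/(((B + B)*(n - 1)))) = (1 + 6)*(2/(((2*B)*(-1 + n)))) = 7*(2/((2*B*(-1 + n)))) = 7*(2*(1/(2*B*(-1 + n)))) = 7*(1/(B*(-1 + n))) = 7/(B*(-1 + n)))
√(z(176) + r(U(1, -13), 200)) = √(176 + 7/(-6*(-1 + 200))) = √(176 + 7*(-⅙)/199) = √(176 + 7*(-⅙)*(1/199)) = √(176 - 7/1194) = √(210137/1194) = √250903578/1194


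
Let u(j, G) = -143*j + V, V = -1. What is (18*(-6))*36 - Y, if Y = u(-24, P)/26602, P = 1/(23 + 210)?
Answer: -2200681/566 ≈ -3888.1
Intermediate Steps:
P = 1/233 ≈ 0.0042918
u(j, G) = -1 - 143*j (u(j, G) = -143*j - 1 = -1 - 143*j)
Y = 73/566 (Y = (-1 - 143*(-24))/26602 = (-1 + 3432)*(1/26602) = 3431*(1/26602) = 73/566 ≈ 0.12898)
(18*(-6))*36 - Y = (18*(-6))*36 - 1*73/566 = -108*36 - 73/566 = -3888 - 73/566 = -2200681/566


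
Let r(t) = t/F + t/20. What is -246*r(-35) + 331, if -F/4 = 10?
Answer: 2185/4 ≈ 546.25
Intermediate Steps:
F = -40 (F = -4*10 = -40)
r(t) = t/40 (r(t) = t/(-40) + t/20 = t*(-1/40) + t*(1/20) = -t/40 + t/20 = t/40)
-246*r(-35) + 331 = -123*(-35)/20 + 331 = -246*(-7/8) + 331 = 861/4 + 331 = 2185/4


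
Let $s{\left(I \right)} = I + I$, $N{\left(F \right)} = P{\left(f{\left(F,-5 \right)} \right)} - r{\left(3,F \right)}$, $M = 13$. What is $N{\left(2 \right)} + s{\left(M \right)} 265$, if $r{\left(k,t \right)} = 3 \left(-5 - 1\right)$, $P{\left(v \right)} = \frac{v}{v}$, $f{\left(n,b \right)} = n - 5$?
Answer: $6909$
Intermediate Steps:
$f{\left(n,b \right)} = -5 + n$
$P{\left(v \right)} = 1$
$r{\left(k,t \right)} = -18$ ($r{\left(k,t \right)} = 3 \left(-6\right) = -18$)
$N{\left(F \right)} = 19$ ($N{\left(F \right)} = 1 - -18 = 1 + 18 = 19$)
$s{\left(I \right)} = 2 I$
$N{\left(2 \right)} + s{\left(M \right)} 265 = 19 + 2 \cdot 13 \cdot 265 = 19 + 26 \cdot 265 = 19 + 6890 = 6909$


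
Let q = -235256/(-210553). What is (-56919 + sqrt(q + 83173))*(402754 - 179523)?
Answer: -12706085289 + 1116155*sqrt(3010058799909)/30079 ≈ -1.2642e+10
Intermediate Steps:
q = 33608/30079 (q = -235256*(-1/210553) = 33608/30079 ≈ 1.1173)
(-56919 + sqrt(q + 83173))*(402754 - 179523) = (-56919 + sqrt(33608/30079 + 83173))*(402754 - 179523) = (-56919 + sqrt(2501794275/30079))*223231 = (-56919 + 5*sqrt(3010058799909)/30079)*223231 = -12706085289 + 1116155*sqrt(3010058799909)/30079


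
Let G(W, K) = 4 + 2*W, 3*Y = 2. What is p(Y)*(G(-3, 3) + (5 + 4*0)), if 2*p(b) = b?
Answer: 1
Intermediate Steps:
Y = ⅔ (Y = (⅓)*2 = ⅔ ≈ 0.66667)
p(b) = b/2
p(Y)*(G(-3, 3) + (5 + 4*0)) = ((½)*(⅔))*((4 + 2*(-3)) + (5 + 4*0)) = ((4 - 6) + (5 + 0))/3 = (-2 + 5)/3 = (⅓)*3 = 1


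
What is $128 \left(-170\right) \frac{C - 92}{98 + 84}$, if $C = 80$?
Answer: $\frac{130560}{91} \approx 1434.7$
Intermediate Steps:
$128 \left(-170\right) \frac{C - 92}{98 + 84} = 128 \left(-170\right) \frac{80 - 92}{98 + 84} = - 21760 \left(- \frac{12}{182}\right) = - 21760 \left(\left(-12\right) \frac{1}{182}\right) = \left(-21760\right) \left(- \frac{6}{91}\right) = \frac{130560}{91}$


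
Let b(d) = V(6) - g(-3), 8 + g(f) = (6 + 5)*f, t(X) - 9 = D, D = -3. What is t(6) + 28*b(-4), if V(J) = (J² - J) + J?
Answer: 2162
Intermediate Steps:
t(X) = 6 (t(X) = 9 - 3 = 6)
V(J) = J²
g(f) = -8 + 11*f (g(f) = -8 + (6 + 5)*f = -8 + 11*f)
b(d) = 77 (b(d) = 6² - (-8 + 11*(-3)) = 36 - (-8 - 33) = 36 - 1*(-41) = 36 + 41 = 77)
t(6) + 28*b(-4) = 6 + 28*77 = 6 + 2156 = 2162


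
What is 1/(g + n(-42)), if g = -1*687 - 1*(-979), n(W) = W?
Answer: 1/250 ≈ 0.0040000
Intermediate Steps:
g = 292 (g = -687 + 979 = 292)
1/(g + n(-42)) = 1/(292 - 42) = 1/250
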